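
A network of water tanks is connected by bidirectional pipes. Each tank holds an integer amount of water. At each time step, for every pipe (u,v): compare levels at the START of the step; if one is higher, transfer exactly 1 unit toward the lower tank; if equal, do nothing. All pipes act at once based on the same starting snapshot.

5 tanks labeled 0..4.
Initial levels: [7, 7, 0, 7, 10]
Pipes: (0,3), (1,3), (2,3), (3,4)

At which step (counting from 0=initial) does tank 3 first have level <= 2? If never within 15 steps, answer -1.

Step 1: flows [0=3,1=3,3->2,4->3] -> levels [7 7 1 7 9]
Step 2: flows [0=3,1=3,3->2,4->3] -> levels [7 7 2 7 8]
Step 3: flows [0=3,1=3,3->2,4->3] -> levels [7 7 3 7 7]
Step 4: flows [0=3,1=3,3->2,3=4] -> levels [7 7 4 6 7]
Step 5: flows [0->3,1->3,3->2,4->3] -> levels [6 6 5 8 6]
Step 6: flows [3->0,3->1,3->2,3->4] -> levels [7 7 6 4 7]
Step 7: flows [0->3,1->3,2->3,4->3] -> levels [6 6 5 8 6]
  -> period-2 cycle (repeats step 5); tank 3 never drops to <=2
Tank 3 never reaches <=2 within 15 steps

Answer: -1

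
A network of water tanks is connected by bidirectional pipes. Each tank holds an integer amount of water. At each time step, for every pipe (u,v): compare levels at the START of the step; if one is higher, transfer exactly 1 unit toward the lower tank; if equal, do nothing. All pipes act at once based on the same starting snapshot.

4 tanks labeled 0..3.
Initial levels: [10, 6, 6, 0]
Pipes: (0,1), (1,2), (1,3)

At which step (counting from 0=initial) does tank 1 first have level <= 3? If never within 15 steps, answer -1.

Step 1: flows [0->1,1=2,1->3] -> levels [9 6 6 1]
Step 2: flows [0->1,1=2,1->3] -> levels [8 6 6 2]
Step 3: flows [0->1,1=2,1->3] -> levels [7 6 6 3]
Step 4: flows [0->1,1=2,1->3] -> levels [6 6 6 4]
Step 5: flows [0=1,1=2,1->3] -> levels [6 5 6 5]
Step 6: flows [0->1,2->1,1=3] -> levels [5 7 5 5]
Step 7: flows [1->0,1->2,1->3] -> levels [6 4 6 6]
Step 8: flows [0->1,2->1,3->1] -> levels [5 7 5 5]
  -> period-2 cycle (repeats step 6); tank 1 never drops to <=3
Tank 1 never reaches <=3 within 15 steps

Answer: -1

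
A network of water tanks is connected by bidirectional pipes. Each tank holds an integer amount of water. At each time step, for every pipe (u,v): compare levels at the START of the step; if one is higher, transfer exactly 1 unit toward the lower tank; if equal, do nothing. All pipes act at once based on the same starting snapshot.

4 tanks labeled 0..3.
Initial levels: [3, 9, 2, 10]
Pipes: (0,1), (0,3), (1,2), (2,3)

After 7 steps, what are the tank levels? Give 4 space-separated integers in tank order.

Answer: 5 7 5 7

Derivation:
Step 1: flows [1->0,3->0,1->2,3->2] -> levels [5 7 4 8]
Step 2: flows [1->0,3->0,1->2,3->2] -> levels [7 5 6 6]
Step 3: flows [0->1,0->3,2->1,2=3] -> levels [5 7 5 7]
Step 4: flows [1->0,3->0,1->2,3->2] -> levels [7 5 7 5]
Step 5: flows [0->1,0->3,2->1,2->3] -> levels [5 7 5 7]
  -> period-2 cycle: step 5 state = step 3 state
  -> state at step 7: (7-3) mod 2 = 0, same as step 3 -> [5 7 5 7]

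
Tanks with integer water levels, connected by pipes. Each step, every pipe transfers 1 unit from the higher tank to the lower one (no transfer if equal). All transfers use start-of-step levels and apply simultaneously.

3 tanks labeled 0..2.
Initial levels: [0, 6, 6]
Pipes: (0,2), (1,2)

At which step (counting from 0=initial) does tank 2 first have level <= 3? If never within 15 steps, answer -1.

Step 1: flows [2->0,1=2] -> levels [1 6 5]
Step 2: flows [2->0,1->2] -> levels [2 5 5]
Step 3: flows [2->0,1=2] -> levels [3 5 4]
Step 4: flows [2->0,1->2] -> levels [4 4 4]
Step 5: flows [0=2,1=2] -> levels [4 4 4]
  -> stable; tank 2 stays at 4 > 3
Tank 2 never reaches <=3 within 15 steps

Answer: -1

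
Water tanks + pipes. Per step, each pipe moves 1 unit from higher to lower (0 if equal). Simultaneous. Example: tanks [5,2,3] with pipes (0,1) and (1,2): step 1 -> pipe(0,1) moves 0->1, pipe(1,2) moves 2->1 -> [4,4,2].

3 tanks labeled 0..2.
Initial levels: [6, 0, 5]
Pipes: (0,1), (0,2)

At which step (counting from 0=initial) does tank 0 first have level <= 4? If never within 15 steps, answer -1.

Answer: 1

Derivation:
Step 1: flows [0->1,0->2] -> levels [4 1 6]
Tank 0 first reaches <=4 at step 1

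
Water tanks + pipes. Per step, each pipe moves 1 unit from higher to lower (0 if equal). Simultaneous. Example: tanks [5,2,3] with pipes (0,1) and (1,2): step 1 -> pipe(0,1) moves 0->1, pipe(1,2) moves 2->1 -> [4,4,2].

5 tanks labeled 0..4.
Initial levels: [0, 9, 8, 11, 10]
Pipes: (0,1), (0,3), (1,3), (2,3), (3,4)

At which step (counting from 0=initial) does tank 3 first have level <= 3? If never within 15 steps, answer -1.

Step 1: flows [1->0,3->0,3->1,3->2,3->4] -> levels [2 9 9 7 11]
Step 2: flows [1->0,3->0,1->3,2->3,4->3] -> levels [4 7 8 9 10]
Step 3: flows [1->0,3->0,3->1,3->2,4->3] -> levels [6 7 9 7 9]
Step 4: flows [1->0,3->0,1=3,2->3,4->3] -> levels [8 6 8 8 8]
Step 5: flows [0->1,0=3,3->1,2=3,3=4] -> levels [7 8 8 7 8]
Step 6: flows [1->0,0=3,1->3,2->3,4->3] -> levels [8 6 7 10 7]
Step 7: flows [0->1,3->0,3->1,3->2,3->4] -> levels [8 8 8 6 8]
Step 8: flows [0=1,0->3,1->3,2->3,4->3] -> levels [7 7 7 10 7]
Step 9: flows [0=1,3->0,3->1,3->2,3->4] -> levels [8 8 8 6 8]
  -> period-2 cycle (repeats step 7); tank 3 never drops to <=3
Tank 3 never reaches <=3 within 15 steps

Answer: -1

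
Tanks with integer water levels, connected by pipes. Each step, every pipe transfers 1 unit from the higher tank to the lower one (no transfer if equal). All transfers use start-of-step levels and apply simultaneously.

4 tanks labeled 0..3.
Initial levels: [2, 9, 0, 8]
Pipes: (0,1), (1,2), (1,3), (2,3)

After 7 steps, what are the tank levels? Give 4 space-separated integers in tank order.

Answer: 5 3 6 5

Derivation:
Step 1: flows [1->0,1->2,1->3,3->2] -> levels [3 6 2 8]
Step 2: flows [1->0,1->2,3->1,3->2] -> levels [4 5 4 6]
Step 3: flows [1->0,1->2,3->1,3->2] -> levels [5 4 6 4]
Step 4: flows [0->1,2->1,1=3,2->3] -> levels [4 6 4 5]
Step 5: flows [1->0,1->2,1->3,3->2] -> levels [5 3 6 5]
Step 6: flows [0->1,2->1,3->1,2->3] -> levels [4 6 4 5]
  -> period-2 cycle: step 6 state = step 4 state
  -> state at step 7: (7-4) mod 2 = 1, same as step 5 -> [5 3 6 5]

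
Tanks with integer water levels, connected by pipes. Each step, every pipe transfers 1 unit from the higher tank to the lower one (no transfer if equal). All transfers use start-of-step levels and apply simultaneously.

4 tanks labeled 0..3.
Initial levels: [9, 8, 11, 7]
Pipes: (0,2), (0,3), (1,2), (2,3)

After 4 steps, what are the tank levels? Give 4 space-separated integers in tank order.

Step 1: flows [2->0,0->3,2->1,2->3] -> levels [9 9 8 9]
Step 2: flows [0->2,0=3,1->2,3->2] -> levels [8 8 11 8]
Step 3: flows [2->0,0=3,2->1,2->3] -> levels [9 9 8 9]
  -> period-2 cycle: step 3 state = step 1 state
  -> state at step 4: (4-1) mod 2 = 1, same as step 2 -> [8 8 11 8]

Answer: 8 8 11 8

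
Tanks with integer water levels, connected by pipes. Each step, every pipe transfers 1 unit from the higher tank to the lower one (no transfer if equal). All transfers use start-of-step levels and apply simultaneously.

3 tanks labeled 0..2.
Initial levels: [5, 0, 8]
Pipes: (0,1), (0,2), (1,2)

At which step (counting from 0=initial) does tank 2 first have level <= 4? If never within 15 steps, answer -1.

Answer: 2

Derivation:
Step 1: flows [0->1,2->0,2->1] -> levels [5 2 6]
Step 2: flows [0->1,2->0,2->1] -> levels [5 4 4]
Tank 2 first reaches <=4 at step 2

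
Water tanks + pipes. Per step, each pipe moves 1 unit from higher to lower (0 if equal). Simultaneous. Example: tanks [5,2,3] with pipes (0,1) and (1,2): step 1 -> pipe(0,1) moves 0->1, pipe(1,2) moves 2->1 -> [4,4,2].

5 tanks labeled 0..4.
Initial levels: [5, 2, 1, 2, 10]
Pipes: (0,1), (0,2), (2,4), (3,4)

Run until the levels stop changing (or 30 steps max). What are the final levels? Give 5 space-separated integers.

Answer: 3 4 4 4 5

Derivation:
Step 1: flows [0->1,0->2,4->2,4->3] -> levels [3 3 3 3 8]
Step 2: flows [0=1,0=2,4->2,4->3] -> levels [3 3 4 4 6]
Step 3: flows [0=1,2->0,4->2,4->3] -> levels [4 3 4 5 4]
Step 4: flows [0->1,0=2,2=4,3->4] -> levels [3 4 4 4 5]
Step 5: flows [1->0,2->0,4->2,4->3] -> levels [5 3 4 5 3]
Step 6: flows [0->1,0->2,2->4,3->4] -> levels [3 4 4 4 5]
  -> period-2 cycle: step 6 state = step 4 state; never stabilizes
  -> state at step 30: (30-4) mod 2 = 0, same as step 4 -> [3 4 4 4 5]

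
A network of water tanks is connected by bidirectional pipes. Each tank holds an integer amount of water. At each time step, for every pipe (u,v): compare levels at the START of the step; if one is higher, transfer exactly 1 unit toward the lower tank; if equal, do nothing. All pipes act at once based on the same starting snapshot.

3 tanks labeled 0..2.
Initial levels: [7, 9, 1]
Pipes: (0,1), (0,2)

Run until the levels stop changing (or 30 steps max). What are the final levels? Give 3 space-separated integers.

Answer: 7 5 5

Derivation:
Step 1: flows [1->0,0->2] -> levels [7 8 2]
Step 2: flows [1->0,0->2] -> levels [7 7 3]
Step 3: flows [0=1,0->2] -> levels [6 7 4]
Step 4: flows [1->0,0->2] -> levels [6 6 5]
Step 5: flows [0=1,0->2] -> levels [5 6 6]
Step 6: flows [1->0,2->0] -> levels [7 5 5]
Step 7: flows [0->1,0->2] -> levels [5 6 6]
  -> period-2 cycle: step 7 state = step 5 state; never stabilizes
  -> state at step 30: (30-5) mod 2 = 1, same as step 6 -> [7 5 5]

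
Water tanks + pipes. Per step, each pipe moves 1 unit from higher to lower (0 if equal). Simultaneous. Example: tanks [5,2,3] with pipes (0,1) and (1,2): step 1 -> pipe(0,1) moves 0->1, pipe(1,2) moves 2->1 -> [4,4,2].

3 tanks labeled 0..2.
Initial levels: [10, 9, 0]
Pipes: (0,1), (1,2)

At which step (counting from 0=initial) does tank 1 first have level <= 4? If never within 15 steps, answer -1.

Step 1: flows [0->1,1->2] -> levels [9 9 1]
Step 2: flows [0=1,1->2] -> levels [9 8 2]
Step 3: flows [0->1,1->2] -> levels [8 8 3]
Step 4: flows [0=1,1->2] -> levels [8 7 4]
Step 5: flows [0->1,1->2] -> levels [7 7 5]
Step 6: flows [0=1,1->2] -> levels [7 6 6]
Step 7: flows [0->1,1=2] -> levels [6 7 6]
Step 8: flows [1->0,1->2] -> levels [7 5 7]
Step 9: flows [0->1,2->1] -> levels [6 7 6]
  -> period-2 cycle (repeats step 7); tank 1 never drops to <=4
Tank 1 never reaches <=4 within 15 steps

Answer: -1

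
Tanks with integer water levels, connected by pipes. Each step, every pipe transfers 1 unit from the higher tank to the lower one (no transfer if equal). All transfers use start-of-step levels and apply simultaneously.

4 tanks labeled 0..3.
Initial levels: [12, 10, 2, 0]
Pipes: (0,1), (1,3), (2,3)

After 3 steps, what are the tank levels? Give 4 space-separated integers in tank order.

Answer: 10 9 2 3

Derivation:
Step 1: flows [0->1,1->3,2->3] -> levels [11 10 1 2]
Step 2: flows [0->1,1->3,3->2] -> levels [10 10 2 2]
Step 3: flows [0=1,1->3,2=3] -> levels [10 9 2 3]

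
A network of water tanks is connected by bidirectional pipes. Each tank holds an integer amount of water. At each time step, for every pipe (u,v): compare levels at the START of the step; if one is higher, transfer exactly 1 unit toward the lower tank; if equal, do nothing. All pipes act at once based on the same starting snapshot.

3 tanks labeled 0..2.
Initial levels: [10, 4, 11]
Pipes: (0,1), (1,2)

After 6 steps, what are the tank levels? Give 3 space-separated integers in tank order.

Answer: 9 7 9

Derivation:
Step 1: flows [0->1,2->1] -> levels [9 6 10]
Step 2: flows [0->1,2->1] -> levels [8 8 9]
Step 3: flows [0=1,2->1] -> levels [8 9 8]
Step 4: flows [1->0,1->2] -> levels [9 7 9]
Step 5: flows [0->1,2->1] -> levels [8 9 8]
  -> period-2 cycle: step 5 state = step 3 state
  -> state at step 6: (6-3) mod 2 = 1, same as step 4 -> [9 7 9]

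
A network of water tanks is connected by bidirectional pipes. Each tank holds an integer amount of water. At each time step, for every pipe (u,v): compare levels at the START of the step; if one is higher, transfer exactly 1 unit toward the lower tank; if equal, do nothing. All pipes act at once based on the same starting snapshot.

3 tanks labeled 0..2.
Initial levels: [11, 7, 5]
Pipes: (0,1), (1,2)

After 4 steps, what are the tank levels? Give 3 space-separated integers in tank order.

Step 1: flows [0->1,1->2] -> levels [10 7 6]
Step 2: flows [0->1,1->2] -> levels [9 7 7]
Step 3: flows [0->1,1=2] -> levels [8 8 7]
Step 4: flows [0=1,1->2] -> levels [8 7 8]

Answer: 8 7 8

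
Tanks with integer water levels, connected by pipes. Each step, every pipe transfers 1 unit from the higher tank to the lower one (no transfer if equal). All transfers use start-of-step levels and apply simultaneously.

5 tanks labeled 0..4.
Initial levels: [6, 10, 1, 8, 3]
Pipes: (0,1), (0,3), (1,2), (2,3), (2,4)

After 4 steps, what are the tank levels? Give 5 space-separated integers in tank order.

Answer: 6 6 5 6 5

Derivation:
Step 1: flows [1->0,3->0,1->2,3->2,4->2] -> levels [8 8 4 6 2]
Step 2: flows [0=1,0->3,1->2,3->2,2->4] -> levels [7 7 5 6 3]
Step 3: flows [0=1,0->3,1->2,3->2,2->4] -> levels [6 6 6 6 4]
Step 4: flows [0=1,0=3,1=2,2=3,2->4] -> levels [6 6 5 6 5]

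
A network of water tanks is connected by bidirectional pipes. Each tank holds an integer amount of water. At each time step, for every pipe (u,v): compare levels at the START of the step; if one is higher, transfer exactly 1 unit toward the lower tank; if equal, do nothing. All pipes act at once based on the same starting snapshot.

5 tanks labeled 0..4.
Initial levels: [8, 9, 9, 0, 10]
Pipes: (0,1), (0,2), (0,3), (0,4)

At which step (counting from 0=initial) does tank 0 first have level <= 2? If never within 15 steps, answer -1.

Step 1: flows [1->0,2->0,0->3,4->0] -> levels [10 8 8 1 9]
Step 2: flows [0->1,0->2,0->3,0->4] -> levels [6 9 9 2 10]
Step 3: flows [1->0,2->0,0->3,4->0] -> levels [8 8 8 3 9]
Step 4: flows [0=1,0=2,0->3,4->0] -> levels [8 8 8 4 8]
Step 5: flows [0=1,0=2,0->3,0=4] -> levels [7 8 8 5 8]
Step 6: flows [1->0,2->0,0->3,4->0] -> levels [9 7 7 6 7]
Step 7: flows [0->1,0->2,0->3,0->4] -> levels [5 8 8 7 8]
Step 8: flows [1->0,2->0,3->0,4->0] -> levels [9 7 7 6 7]
  -> period-2 cycle (repeats step 6); tank 0 never drops to <=2
Tank 0 never reaches <=2 within 15 steps

Answer: -1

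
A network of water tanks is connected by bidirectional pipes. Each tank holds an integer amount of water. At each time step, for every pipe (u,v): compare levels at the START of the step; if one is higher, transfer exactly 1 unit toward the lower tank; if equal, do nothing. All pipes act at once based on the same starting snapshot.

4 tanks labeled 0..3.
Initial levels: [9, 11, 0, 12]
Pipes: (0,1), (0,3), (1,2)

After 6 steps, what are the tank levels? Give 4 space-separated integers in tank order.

Answer: 8 8 6 10

Derivation:
Step 1: flows [1->0,3->0,1->2] -> levels [11 9 1 11]
Step 2: flows [0->1,0=3,1->2] -> levels [10 9 2 11]
Step 3: flows [0->1,3->0,1->2] -> levels [10 9 3 10]
Step 4: flows [0->1,0=3,1->2] -> levels [9 9 4 10]
Step 5: flows [0=1,3->0,1->2] -> levels [10 8 5 9]
Step 6: flows [0->1,0->3,1->2] -> levels [8 8 6 10]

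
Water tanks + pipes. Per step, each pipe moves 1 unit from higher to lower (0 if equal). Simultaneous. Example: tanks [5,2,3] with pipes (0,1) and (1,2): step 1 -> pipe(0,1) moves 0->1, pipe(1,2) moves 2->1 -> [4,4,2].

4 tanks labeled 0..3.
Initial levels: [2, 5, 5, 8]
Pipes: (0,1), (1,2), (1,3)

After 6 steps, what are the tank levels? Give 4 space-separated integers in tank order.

Step 1: flows [1->0,1=2,3->1] -> levels [3 5 5 7]
Step 2: flows [1->0,1=2,3->1] -> levels [4 5 5 6]
Step 3: flows [1->0,1=2,3->1] -> levels [5 5 5 5]
Step 4: flows [0=1,1=2,1=3] -> levels [5 5 5 5]
  -> stable; steps 5..6 unchanged -> [5 5 5 5]

Answer: 5 5 5 5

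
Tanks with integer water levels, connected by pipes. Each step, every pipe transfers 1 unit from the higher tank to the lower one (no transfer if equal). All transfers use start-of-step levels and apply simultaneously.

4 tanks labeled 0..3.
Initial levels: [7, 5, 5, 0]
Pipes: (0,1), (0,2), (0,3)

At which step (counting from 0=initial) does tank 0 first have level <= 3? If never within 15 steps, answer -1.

Step 1: flows [0->1,0->2,0->3] -> levels [4 6 6 1]
Step 2: flows [1->0,2->0,0->3] -> levels [5 5 5 2]
Step 3: flows [0=1,0=2,0->3] -> levels [4 5 5 3]
Step 4: flows [1->0,2->0,0->3] -> levels [5 4 4 4]
Step 5: flows [0->1,0->2,0->3] -> levels [2 5 5 5]
Tank 0 first reaches <=3 at step 5

Answer: 5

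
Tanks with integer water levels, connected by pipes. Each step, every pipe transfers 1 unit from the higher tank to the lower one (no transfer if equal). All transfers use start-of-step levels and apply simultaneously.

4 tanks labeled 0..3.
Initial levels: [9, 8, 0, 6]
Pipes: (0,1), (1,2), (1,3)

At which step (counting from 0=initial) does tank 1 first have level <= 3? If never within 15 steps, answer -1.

Step 1: flows [0->1,1->2,1->3] -> levels [8 7 1 7]
Step 2: flows [0->1,1->2,1=3] -> levels [7 7 2 7]
Step 3: flows [0=1,1->2,1=3] -> levels [7 6 3 7]
Step 4: flows [0->1,1->2,3->1] -> levels [6 7 4 6]
Step 5: flows [1->0,1->2,1->3] -> levels [7 4 5 7]
Step 6: flows [0->1,2->1,3->1] -> levels [6 7 4 6]
  -> period-2 cycle (repeats step 4); tank 1 never drops to <=3
Tank 1 never reaches <=3 within 15 steps

Answer: -1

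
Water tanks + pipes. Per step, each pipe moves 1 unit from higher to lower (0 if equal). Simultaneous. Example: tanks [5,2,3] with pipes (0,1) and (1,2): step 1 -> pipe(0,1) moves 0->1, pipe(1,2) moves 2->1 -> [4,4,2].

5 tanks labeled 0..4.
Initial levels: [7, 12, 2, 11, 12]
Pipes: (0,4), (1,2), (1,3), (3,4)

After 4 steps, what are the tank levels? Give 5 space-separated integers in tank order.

Answer: 10 8 6 11 9

Derivation:
Step 1: flows [4->0,1->2,1->3,4->3] -> levels [8 10 3 13 10]
Step 2: flows [4->0,1->2,3->1,3->4] -> levels [9 10 4 11 10]
Step 3: flows [4->0,1->2,3->1,3->4] -> levels [10 10 5 9 10]
Step 4: flows [0=4,1->2,1->3,4->3] -> levels [10 8 6 11 9]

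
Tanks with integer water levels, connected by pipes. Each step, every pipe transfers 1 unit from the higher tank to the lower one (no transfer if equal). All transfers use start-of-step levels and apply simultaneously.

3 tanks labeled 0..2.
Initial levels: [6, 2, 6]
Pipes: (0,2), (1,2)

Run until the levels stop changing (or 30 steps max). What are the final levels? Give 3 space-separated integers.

Step 1: flows [0=2,2->1] -> levels [6 3 5]
Step 2: flows [0->2,2->1] -> levels [5 4 5]
Step 3: flows [0=2,2->1] -> levels [5 5 4]
Step 4: flows [0->2,1->2] -> levels [4 4 6]
Step 5: flows [2->0,2->1] -> levels [5 5 4]
  -> period-2 cycle: step 5 state = step 3 state; never stabilizes
  -> state at step 30: (30-3) mod 2 = 1, same as step 4 -> [4 4 6]

Answer: 4 4 6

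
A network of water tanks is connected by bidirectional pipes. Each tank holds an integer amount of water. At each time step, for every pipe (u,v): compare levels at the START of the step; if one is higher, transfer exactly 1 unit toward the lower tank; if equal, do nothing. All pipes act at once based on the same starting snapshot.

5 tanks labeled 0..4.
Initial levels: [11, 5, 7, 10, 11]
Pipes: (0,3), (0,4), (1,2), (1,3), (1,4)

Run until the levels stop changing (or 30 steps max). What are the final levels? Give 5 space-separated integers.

Answer: 10 10 8 8 8

Derivation:
Step 1: flows [0->3,0=4,2->1,3->1,4->1] -> levels [10 8 6 10 10]
Step 2: flows [0=3,0=4,1->2,3->1,4->1] -> levels [10 9 7 9 9]
Step 3: flows [0->3,0->4,1->2,1=3,1=4] -> levels [8 8 8 10 10]
Step 4: flows [3->0,4->0,1=2,3->1,4->1] -> levels [10 10 8 8 8]
Step 5: flows [0->3,0->4,1->2,1->3,1->4] -> levels [8 7 9 10 10]
Step 6: flows [3->0,4->0,2->1,3->1,4->1] -> levels [10 10 8 8 8]
  -> period-2 cycle: step 6 state = step 4 state; never stabilizes
  -> state at step 30: (30-4) mod 2 = 0, same as step 4 -> [10 10 8 8 8]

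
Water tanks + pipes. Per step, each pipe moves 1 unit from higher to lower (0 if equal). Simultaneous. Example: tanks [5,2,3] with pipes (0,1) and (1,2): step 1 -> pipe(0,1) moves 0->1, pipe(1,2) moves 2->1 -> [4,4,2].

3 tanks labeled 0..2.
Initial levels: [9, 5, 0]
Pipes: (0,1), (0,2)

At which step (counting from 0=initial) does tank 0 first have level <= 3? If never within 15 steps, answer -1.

Answer: -1

Derivation:
Step 1: flows [0->1,0->2] -> levels [7 6 1]
Step 2: flows [0->1,0->2] -> levels [5 7 2]
Step 3: flows [1->0,0->2] -> levels [5 6 3]
Step 4: flows [1->0,0->2] -> levels [5 5 4]
Step 5: flows [0=1,0->2] -> levels [4 5 5]
Step 6: flows [1->0,2->0] -> levels [6 4 4]
Step 7: flows [0->1,0->2] -> levels [4 5 5]
  -> period-2 cycle (repeats step 5); tank 0 never drops to <=3
Tank 0 never reaches <=3 within 15 steps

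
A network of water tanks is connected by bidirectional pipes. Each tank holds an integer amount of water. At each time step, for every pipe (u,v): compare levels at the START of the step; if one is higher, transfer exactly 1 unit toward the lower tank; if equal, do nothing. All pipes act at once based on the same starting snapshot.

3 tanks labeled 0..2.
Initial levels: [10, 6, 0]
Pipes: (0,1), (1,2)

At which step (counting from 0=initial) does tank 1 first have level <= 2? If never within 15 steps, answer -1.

Answer: -1

Derivation:
Step 1: flows [0->1,1->2] -> levels [9 6 1]
Step 2: flows [0->1,1->2] -> levels [8 6 2]
Step 3: flows [0->1,1->2] -> levels [7 6 3]
Step 4: flows [0->1,1->2] -> levels [6 6 4]
Step 5: flows [0=1,1->2] -> levels [6 5 5]
Step 6: flows [0->1,1=2] -> levels [5 6 5]
Step 7: flows [1->0,1->2] -> levels [6 4 6]
Step 8: flows [0->1,2->1] -> levels [5 6 5]
  -> period-2 cycle (repeats step 6); tank 1 never drops to <=2
Tank 1 never reaches <=2 within 15 steps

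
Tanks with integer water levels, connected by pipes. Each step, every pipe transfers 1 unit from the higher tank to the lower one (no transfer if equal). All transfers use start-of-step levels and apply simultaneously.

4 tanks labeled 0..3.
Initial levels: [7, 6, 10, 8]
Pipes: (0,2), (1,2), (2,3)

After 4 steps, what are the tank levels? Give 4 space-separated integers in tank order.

Step 1: flows [2->0,2->1,2->3] -> levels [8 7 7 9]
Step 2: flows [0->2,1=2,3->2] -> levels [7 7 9 8]
Step 3: flows [2->0,2->1,2->3] -> levels [8 8 6 9]
Step 4: flows [0->2,1->2,3->2] -> levels [7 7 9 8]

Answer: 7 7 9 8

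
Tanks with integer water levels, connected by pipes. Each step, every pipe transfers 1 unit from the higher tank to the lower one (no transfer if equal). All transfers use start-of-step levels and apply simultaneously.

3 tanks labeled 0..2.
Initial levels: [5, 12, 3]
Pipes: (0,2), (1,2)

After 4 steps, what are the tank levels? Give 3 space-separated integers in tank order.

Answer: 6 8 6

Derivation:
Step 1: flows [0->2,1->2] -> levels [4 11 5]
Step 2: flows [2->0,1->2] -> levels [5 10 5]
Step 3: flows [0=2,1->2] -> levels [5 9 6]
Step 4: flows [2->0,1->2] -> levels [6 8 6]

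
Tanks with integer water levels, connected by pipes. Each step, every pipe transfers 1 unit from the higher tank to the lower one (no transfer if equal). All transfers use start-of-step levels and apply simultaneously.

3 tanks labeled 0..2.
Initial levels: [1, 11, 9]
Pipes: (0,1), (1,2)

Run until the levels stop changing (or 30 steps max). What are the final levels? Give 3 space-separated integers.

Answer: 7 7 7

Derivation:
Step 1: flows [1->0,1->2] -> levels [2 9 10]
Step 2: flows [1->0,2->1] -> levels [3 9 9]
Step 3: flows [1->0,1=2] -> levels [4 8 9]
Step 4: flows [1->0,2->1] -> levels [5 8 8]
Step 5: flows [1->0,1=2] -> levels [6 7 8]
Step 6: flows [1->0,2->1] -> levels [7 7 7]
Step 7: flows [0=1,1=2] -> levels [7 7 7]
  -> stable (no change)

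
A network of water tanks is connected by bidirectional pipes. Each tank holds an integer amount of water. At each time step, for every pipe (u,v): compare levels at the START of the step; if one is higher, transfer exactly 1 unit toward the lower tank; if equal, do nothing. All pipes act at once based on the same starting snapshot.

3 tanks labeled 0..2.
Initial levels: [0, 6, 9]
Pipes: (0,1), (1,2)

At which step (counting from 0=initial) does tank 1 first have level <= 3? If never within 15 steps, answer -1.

Step 1: flows [1->0,2->1] -> levels [1 6 8]
Step 2: flows [1->0,2->1] -> levels [2 6 7]
Step 3: flows [1->0,2->1] -> levels [3 6 6]
Step 4: flows [1->0,1=2] -> levels [4 5 6]
Step 5: flows [1->0,2->1] -> levels [5 5 5]
Step 6: flows [0=1,1=2] -> levels [5 5 5]
  -> stable; tank 1 stays at 5 > 3
Tank 1 never reaches <=3 within 15 steps

Answer: -1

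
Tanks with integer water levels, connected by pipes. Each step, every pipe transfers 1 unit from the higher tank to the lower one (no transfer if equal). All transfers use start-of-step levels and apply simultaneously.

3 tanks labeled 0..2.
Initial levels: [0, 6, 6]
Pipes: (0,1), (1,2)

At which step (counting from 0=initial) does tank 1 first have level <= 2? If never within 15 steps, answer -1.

Step 1: flows [1->0,1=2] -> levels [1 5 6]
Step 2: flows [1->0,2->1] -> levels [2 5 5]
Step 3: flows [1->0,1=2] -> levels [3 4 5]
Step 4: flows [1->0,2->1] -> levels [4 4 4]
Step 5: flows [0=1,1=2] -> levels [4 4 4]
  -> stable; tank 1 stays at 4 > 2
Tank 1 never reaches <=2 within 15 steps

Answer: -1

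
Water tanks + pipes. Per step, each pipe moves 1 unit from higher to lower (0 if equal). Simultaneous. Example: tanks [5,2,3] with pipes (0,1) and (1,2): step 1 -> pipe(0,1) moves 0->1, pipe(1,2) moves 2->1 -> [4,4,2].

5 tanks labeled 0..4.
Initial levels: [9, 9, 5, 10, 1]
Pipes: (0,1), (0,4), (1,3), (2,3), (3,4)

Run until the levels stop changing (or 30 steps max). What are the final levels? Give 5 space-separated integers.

Answer: 5 8 7 6 8

Derivation:
Step 1: flows [0=1,0->4,3->1,3->2,3->4] -> levels [8 10 6 7 3]
Step 2: flows [1->0,0->4,1->3,3->2,3->4] -> levels [8 8 7 6 5]
Step 3: flows [0=1,0->4,1->3,2->3,3->4] -> levels [7 7 6 7 7]
Step 4: flows [0=1,0=4,1=3,3->2,3=4] -> levels [7 7 7 6 7]
Step 5: flows [0=1,0=4,1->3,2->3,4->3] -> levels [7 6 6 9 6]
Step 6: flows [0->1,0->4,3->1,3->2,3->4] -> levels [5 8 7 6 8]
Step 7: flows [1->0,4->0,1->3,2->3,4->3] -> levels [7 6 6 9 6]
  -> period-2 cycle: step 7 state = step 5 state; never stabilizes
  -> state at step 30: (30-5) mod 2 = 1, same as step 6 -> [5 8 7 6 8]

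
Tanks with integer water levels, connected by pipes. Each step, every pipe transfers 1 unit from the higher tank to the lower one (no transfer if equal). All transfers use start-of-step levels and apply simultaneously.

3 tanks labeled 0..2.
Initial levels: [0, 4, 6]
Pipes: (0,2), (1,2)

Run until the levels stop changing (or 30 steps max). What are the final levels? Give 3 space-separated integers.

Step 1: flows [2->0,2->1] -> levels [1 5 4]
Step 2: flows [2->0,1->2] -> levels [2 4 4]
Step 3: flows [2->0,1=2] -> levels [3 4 3]
Step 4: flows [0=2,1->2] -> levels [3 3 4]
Step 5: flows [2->0,2->1] -> levels [4 4 2]
Step 6: flows [0->2,1->2] -> levels [3 3 4]
  -> period-2 cycle: step 6 state = step 4 state; never stabilizes
  -> state at step 30: (30-4) mod 2 = 0, same as step 4 -> [3 3 4]

Answer: 3 3 4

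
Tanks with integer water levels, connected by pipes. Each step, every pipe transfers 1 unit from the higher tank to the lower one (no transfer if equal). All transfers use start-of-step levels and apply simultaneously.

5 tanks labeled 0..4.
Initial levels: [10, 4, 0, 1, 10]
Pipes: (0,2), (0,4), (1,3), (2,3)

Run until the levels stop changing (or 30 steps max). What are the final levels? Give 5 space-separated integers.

Step 1: flows [0->2,0=4,1->3,3->2] -> levels [9 3 2 1 10]
Step 2: flows [0->2,4->0,1->3,2->3] -> levels [9 2 2 3 9]
Step 3: flows [0->2,0=4,3->1,3->2] -> levels [8 3 4 1 9]
Step 4: flows [0->2,4->0,1->3,2->3] -> levels [8 2 4 3 8]
Step 5: flows [0->2,0=4,3->1,2->3] -> levels [7 3 4 3 8]
Step 6: flows [0->2,4->0,1=3,2->3] -> levels [7 3 4 4 7]
Step 7: flows [0->2,0=4,3->1,2=3] -> levels [6 4 5 3 7]
Step 8: flows [0->2,4->0,1->3,2->3] -> levels [6 3 5 5 6]
Step 9: flows [0->2,0=4,3->1,2=3] -> levels [5 4 6 4 6]
Step 10: flows [2->0,4->0,1=3,2->3] -> levels [7 4 4 5 5]
Step 11: flows [0->2,0->4,3->1,3->2] -> levels [5 5 6 3 6]
Step 12: flows [2->0,4->0,1->3,2->3] -> levels [7 4 4 5 5]
  -> period-2 cycle: step 12 state = step 10 state; never stabilizes
  -> state at step 30: (30-10) mod 2 = 0, same as step 10 -> [7 4 4 5 5]

Answer: 7 4 4 5 5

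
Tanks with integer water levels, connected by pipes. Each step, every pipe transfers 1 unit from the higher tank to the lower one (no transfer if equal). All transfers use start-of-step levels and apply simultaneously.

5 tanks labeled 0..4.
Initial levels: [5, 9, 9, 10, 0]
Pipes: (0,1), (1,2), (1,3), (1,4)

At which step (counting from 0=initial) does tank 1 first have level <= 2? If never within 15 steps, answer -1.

Step 1: flows [1->0,1=2,3->1,1->4] -> levels [6 8 9 9 1]
Step 2: flows [1->0,2->1,3->1,1->4] -> levels [7 8 8 8 2]
Step 3: flows [1->0,1=2,1=3,1->4] -> levels [8 6 8 8 3]
Step 4: flows [0->1,2->1,3->1,1->4] -> levels [7 8 7 7 4]
Step 5: flows [1->0,1->2,1->3,1->4] -> levels [8 4 8 8 5]
Step 6: flows [0->1,2->1,3->1,4->1] -> levels [7 8 7 7 4]
  -> period-2 cycle (repeats step 4); tank 1 never drops to <=2
Tank 1 never reaches <=2 within 15 steps

Answer: -1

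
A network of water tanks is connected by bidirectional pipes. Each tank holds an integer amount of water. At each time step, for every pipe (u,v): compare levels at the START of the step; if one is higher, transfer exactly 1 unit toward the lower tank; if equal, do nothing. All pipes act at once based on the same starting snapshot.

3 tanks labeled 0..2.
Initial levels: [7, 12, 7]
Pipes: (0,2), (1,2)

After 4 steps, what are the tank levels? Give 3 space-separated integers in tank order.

Answer: 9 9 8

Derivation:
Step 1: flows [0=2,1->2] -> levels [7 11 8]
Step 2: flows [2->0,1->2] -> levels [8 10 8]
Step 3: flows [0=2,1->2] -> levels [8 9 9]
Step 4: flows [2->0,1=2] -> levels [9 9 8]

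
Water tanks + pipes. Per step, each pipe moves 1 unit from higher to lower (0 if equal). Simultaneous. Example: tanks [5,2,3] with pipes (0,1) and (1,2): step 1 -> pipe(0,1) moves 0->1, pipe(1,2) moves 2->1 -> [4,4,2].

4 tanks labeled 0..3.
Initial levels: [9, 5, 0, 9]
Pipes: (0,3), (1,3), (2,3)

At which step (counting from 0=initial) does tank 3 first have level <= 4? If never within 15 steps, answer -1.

Answer: -1

Derivation:
Step 1: flows [0=3,3->1,3->2] -> levels [9 6 1 7]
Step 2: flows [0->3,3->1,3->2] -> levels [8 7 2 6]
Step 3: flows [0->3,1->3,3->2] -> levels [7 6 3 7]
Step 4: flows [0=3,3->1,3->2] -> levels [7 7 4 5]
Step 5: flows [0->3,1->3,3->2] -> levels [6 6 5 6]
Step 6: flows [0=3,1=3,3->2] -> levels [6 6 6 5]
Step 7: flows [0->3,1->3,2->3] -> levels [5 5 5 8]
Step 8: flows [3->0,3->1,3->2] -> levels [6 6 6 5]
  -> period-2 cycle (repeats step 6); tank 3 never drops to <=4
Tank 3 never reaches <=4 within 15 steps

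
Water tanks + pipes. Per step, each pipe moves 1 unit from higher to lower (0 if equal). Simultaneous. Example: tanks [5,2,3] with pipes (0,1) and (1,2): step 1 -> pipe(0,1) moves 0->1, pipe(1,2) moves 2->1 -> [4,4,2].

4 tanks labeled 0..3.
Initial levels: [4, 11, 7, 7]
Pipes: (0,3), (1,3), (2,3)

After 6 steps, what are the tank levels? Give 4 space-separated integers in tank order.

Step 1: flows [3->0,1->3,2=3] -> levels [5 10 7 7]
Step 2: flows [3->0,1->3,2=3] -> levels [6 9 7 7]
Step 3: flows [3->0,1->3,2=3] -> levels [7 8 7 7]
Step 4: flows [0=3,1->3,2=3] -> levels [7 7 7 8]
Step 5: flows [3->0,3->1,3->2] -> levels [8 8 8 5]
Step 6: flows [0->3,1->3,2->3] -> levels [7 7 7 8]

Answer: 7 7 7 8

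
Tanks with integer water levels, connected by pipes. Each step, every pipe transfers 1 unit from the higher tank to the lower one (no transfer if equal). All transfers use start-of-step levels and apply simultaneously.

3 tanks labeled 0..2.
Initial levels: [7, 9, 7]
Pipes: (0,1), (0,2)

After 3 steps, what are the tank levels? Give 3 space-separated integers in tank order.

Answer: 9 7 7

Derivation:
Step 1: flows [1->0,0=2] -> levels [8 8 7]
Step 2: flows [0=1,0->2] -> levels [7 8 8]
Step 3: flows [1->0,2->0] -> levels [9 7 7]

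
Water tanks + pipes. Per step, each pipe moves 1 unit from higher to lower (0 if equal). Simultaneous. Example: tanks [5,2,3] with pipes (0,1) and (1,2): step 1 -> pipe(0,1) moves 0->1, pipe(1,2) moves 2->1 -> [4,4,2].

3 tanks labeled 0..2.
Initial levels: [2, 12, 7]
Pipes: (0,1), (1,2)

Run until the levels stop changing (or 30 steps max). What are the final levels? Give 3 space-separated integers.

Step 1: flows [1->0,1->2] -> levels [3 10 8]
Step 2: flows [1->0,1->2] -> levels [4 8 9]
Step 3: flows [1->0,2->1] -> levels [5 8 8]
Step 4: flows [1->0,1=2] -> levels [6 7 8]
Step 5: flows [1->0,2->1] -> levels [7 7 7]
Step 6: flows [0=1,1=2] -> levels [7 7 7]
  -> stable (no change)

Answer: 7 7 7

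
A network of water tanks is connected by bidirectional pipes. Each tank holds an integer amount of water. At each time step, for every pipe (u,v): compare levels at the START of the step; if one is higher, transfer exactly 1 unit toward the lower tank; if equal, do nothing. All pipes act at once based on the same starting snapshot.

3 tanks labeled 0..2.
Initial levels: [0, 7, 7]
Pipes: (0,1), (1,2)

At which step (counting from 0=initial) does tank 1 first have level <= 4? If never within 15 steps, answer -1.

Step 1: flows [1->0,1=2] -> levels [1 6 7]
Step 2: flows [1->0,2->1] -> levels [2 6 6]
Step 3: flows [1->0,1=2] -> levels [3 5 6]
Step 4: flows [1->0,2->1] -> levels [4 5 5]
Step 5: flows [1->0,1=2] -> levels [5 4 5]
Tank 1 first reaches <=4 at step 5

Answer: 5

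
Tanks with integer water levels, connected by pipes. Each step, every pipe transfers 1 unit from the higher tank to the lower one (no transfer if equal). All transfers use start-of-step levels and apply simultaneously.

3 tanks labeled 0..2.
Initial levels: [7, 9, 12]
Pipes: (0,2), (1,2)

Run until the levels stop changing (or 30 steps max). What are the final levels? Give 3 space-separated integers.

Answer: 10 10 8

Derivation:
Step 1: flows [2->0,2->1] -> levels [8 10 10]
Step 2: flows [2->0,1=2] -> levels [9 10 9]
Step 3: flows [0=2,1->2] -> levels [9 9 10]
Step 4: flows [2->0,2->1] -> levels [10 10 8]
Step 5: flows [0->2,1->2] -> levels [9 9 10]
  -> period-2 cycle: step 5 state = step 3 state; never stabilizes
  -> state at step 30: (30-3) mod 2 = 1, same as step 4 -> [10 10 8]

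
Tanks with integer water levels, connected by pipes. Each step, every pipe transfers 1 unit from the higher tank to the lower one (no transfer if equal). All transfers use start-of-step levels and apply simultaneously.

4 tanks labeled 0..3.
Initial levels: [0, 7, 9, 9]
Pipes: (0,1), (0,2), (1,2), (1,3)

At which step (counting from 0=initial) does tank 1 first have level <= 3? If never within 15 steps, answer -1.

Answer: -1

Derivation:
Step 1: flows [1->0,2->0,2->1,3->1] -> levels [2 8 7 8]
Step 2: flows [1->0,2->0,1->2,1=3] -> levels [4 6 7 8]
Step 3: flows [1->0,2->0,2->1,3->1] -> levels [6 7 5 7]
Step 4: flows [1->0,0->2,1->2,1=3] -> levels [6 5 7 7]
Step 5: flows [0->1,2->0,2->1,3->1] -> levels [6 8 5 6]
Step 6: flows [1->0,0->2,1->2,1->3] -> levels [6 5 7 7]
  -> period-2 cycle (repeats step 4); tank 1 never drops to <=3
Tank 1 never reaches <=3 within 15 steps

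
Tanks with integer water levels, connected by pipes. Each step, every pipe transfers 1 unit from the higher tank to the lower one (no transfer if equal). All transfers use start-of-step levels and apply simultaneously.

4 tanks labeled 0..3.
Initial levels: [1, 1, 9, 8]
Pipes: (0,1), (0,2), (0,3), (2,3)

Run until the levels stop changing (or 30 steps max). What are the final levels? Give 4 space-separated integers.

Answer: 6 4 5 4

Derivation:
Step 1: flows [0=1,2->0,3->0,2->3] -> levels [3 1 7 8]
Step 2: flows [0->1,2->0,3->0,3->2] -> levels [4 2 7 6]
Step 3: flows [0->1,2->0,3->0,2->3] -> levels [5 3 5 6]
Step 4: flows [0->1,0=2,3->0,3->2] -> levels [5 4 6 4]
Step 5: flows [0->1,2->0,0->3,2->3] -> levels [4 5 4 6]
Step 6: flows [1->0,0=2,3->0,3->2] -> levels [6 4 5 4]
Step 7: flows [0->1,0->2,0->3,2->3] -> levels [3 5 5 6]
Step 8: flows [1->0,2->0,3->0,3->2] -> levels [6 4 5 4]
  -> period-2 cycle: step 8 state = step 6 state; never stabilizes
  -> state at step 30: (30-6) mod 2 = 0, same as step 6 -> [6 4 5 4]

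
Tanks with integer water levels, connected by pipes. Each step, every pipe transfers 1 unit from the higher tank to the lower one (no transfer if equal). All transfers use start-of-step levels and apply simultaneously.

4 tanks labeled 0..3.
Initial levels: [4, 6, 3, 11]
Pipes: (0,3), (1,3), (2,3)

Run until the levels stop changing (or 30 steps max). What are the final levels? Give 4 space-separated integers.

Step 1: flows [3->0,3->1,3->2] -> levels [5 7 4 8]
Step 2: flows [3->0,3->1,3->2] -> levels [6 8 5 5]
Step 3: flows [0->3,1->3,2=3] -> levels [5 7 5 7]
Step 4: flows [3->0,1=3,3->2] -> levels [6 7 6 5]
Step 5: flows [0->3,1->3,2->3] -> levels [5 6 5 8]
Step 6: flows [3->0,3->1,3->2] -> levels [6 7 6 5]
  -> period-2 cycle: step 6 state = step 4 state; never stabilizes
  -> state at step 30: (30-4) mod 2 = 0, same as step 4 -> [6 7 6 5]

Answer: 6 7 6 5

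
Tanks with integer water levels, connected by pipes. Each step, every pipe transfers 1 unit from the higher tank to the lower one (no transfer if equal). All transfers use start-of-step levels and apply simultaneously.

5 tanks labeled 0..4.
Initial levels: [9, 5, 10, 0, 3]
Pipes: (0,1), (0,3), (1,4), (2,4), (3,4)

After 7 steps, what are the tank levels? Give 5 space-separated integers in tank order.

Answer: 4 6 7 6 4

Derivation:
Step 1: flows [0->1,0->3,1->4,2->4,4->3] -> levels [7 5 9 2 4]
Step 2: flows [0->1,0->3,1->4,2->4,4->3] -> levels [5 5 8 4 5]
Step 3: flows [0=1,0->3,1=4,2->4,4->3] -> levels [4 5 7 6 5]
Step 4: flows [1->0,3->0,1=4,2->4,3->4] -> levels [6 4 6 4 7]
Step 5: flows [0->1,0->3,4->1,4->2,4->3] -> levels [4 6 7 6 4]
Step 6: flows [1->0,3->0,1->4,2->4,3->4] -> levels [6 4 6 4 7]
  -> period-2 cycle: step 6 state = step 4 state
  -> state at step 7: (7-4) mod 2 = 1, same as step 5 -> [4 6 7 6 4]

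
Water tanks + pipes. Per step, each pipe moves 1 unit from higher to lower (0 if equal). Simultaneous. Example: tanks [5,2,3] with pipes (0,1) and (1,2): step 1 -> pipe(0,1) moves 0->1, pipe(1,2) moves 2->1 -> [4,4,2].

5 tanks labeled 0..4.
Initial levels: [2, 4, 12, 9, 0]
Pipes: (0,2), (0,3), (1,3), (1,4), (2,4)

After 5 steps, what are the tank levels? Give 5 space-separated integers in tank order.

Answer: 6 7 6 4 4

Derivation:
Step 1: flows [2->0,3->0,3->1,1->4,2->4] -> levels [4 4 10 7 2]
Step 2: flows [2->0,3->0,3->1,1->4,2->4] -> levels [6 4 8 5 4]
Step 3: flows [2->0,0->3,3->1,1=4,2->4] -> levels [6 5 6 5 5]
Step 4: flows [0=2,0->3,1=3,1=4,2->4] -> levels [5 5 5 6 6]
Step 5: flows [0=2,3->0,3->1,4->1,4->2] -> levels [6 7 6 4 4]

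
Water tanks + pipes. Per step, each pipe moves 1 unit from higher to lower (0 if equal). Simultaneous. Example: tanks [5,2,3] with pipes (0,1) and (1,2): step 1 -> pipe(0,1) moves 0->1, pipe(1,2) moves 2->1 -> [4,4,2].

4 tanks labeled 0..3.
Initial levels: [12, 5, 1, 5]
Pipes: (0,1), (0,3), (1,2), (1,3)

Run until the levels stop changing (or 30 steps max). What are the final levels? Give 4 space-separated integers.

Step 1: flows [0->1,0->3,1->2,1=3] -> levels [10 5 2 6]
Step 2: flows [0->1,0->3,1->2,3->1] -> levels [8 6 3 6]
Step 3: flows [0->1,0->3,1->2,1=3] -> levels [6 6 4 7]
Step 4: flows [0=1,3->0,1->2,3->1] -> levels [7 6 5 5]
Step 5: flows [0->1,0->3,1->2,1->3] -> levels [5 5 6 7]
Step 6: flows [0=1,3->0,2->1,3->1] -> levels [6 7 5 5]
Step 7: flows [1->0,0->3,1->2,1->3] -> levels [6 4 6 7]
Step 8: flows [0->1,3->0,2->1,3->1] -> levels [6 7 5 5]
  -> period-2 cycle: step 8 state = step 6 state; never stabilizes
  -> state at step 30: (30-6) mod 2 = 0, same as step 6 -> [6 7 5 5]

Answer: 6 7 5 5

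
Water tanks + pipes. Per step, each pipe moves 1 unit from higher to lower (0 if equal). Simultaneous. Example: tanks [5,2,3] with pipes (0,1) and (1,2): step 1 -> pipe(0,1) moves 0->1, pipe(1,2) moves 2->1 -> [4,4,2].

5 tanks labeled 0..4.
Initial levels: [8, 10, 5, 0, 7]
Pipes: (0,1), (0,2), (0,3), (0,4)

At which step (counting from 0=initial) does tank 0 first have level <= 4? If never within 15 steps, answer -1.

Step 1: flows [1->0,0->2,0->3,0->4] -> levels [6 9 6 1 8]
Step 2: flows [1->0,0=2,0->3,4->0] -> levels [7 8 6 2 7]
Step 3: flows [1->0,0->2,0->3,0=4] -> levels [6 7 7 3 7]
Step 4: flows [1->0,2->0,0->3,4->0] -> levels [8 6 6 4 6]
Step 5: flows [0->1,0->2,0->3,0->4] -> levels [4 7 7 5 7]
Tank 0 first reaches <=4 at step 5

Answer: 5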